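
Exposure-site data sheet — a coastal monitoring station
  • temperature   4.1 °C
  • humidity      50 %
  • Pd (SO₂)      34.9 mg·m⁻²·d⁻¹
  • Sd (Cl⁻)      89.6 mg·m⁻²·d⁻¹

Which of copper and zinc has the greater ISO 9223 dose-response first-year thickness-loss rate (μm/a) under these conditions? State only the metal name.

zinc

copper: f(T) = +0.126·(T−10) [T≤10 °C] = -0.7434
  Pd branch = 0.0053·Pd^0.26·e^(0.059·RH+f) = 0.1213 μm/a
  Cl⁻ term: 0.01025·89.6^0.27·exp(0.036·50+0.049·4.1) = 0.2552
  sum: 0.1213 + 0.2552 → r_corr = 0.3764 μm/a
zinc: temperature factor f = +0.038·(-5.9) = -0.2242
  SO₂ term: 0.0129·34.9^0.44·exp(0.046·50-0.2242) = 0.4908
  Cl⁻ term: 0.0175·89.6^0.57·exp(0.008·50+0.085·4.1) = 0.4796
  r_corr = 0.4908 + 0.4796 = 0.9705 μm/a
Ordering by μm/a: zinc (0.97) > copper (0.376)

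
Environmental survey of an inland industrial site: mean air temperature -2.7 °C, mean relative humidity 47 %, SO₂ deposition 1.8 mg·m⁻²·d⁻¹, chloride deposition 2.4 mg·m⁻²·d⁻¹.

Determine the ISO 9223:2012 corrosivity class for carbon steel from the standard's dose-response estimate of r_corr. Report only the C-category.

carbon steel: temperature factor f = +0.150·(-12.7) = -1.9050
  sulphur-dioxide contribution → 0.9154 μm/a
  chloride contribution → 0.7431 μm/a
  ⇒ r_corr(carbon steel) = 1.658 μm/a
ISO 9223 Table 2 (carbon steel): 1.3 < 1.66 ≤ 25 μm/a ⇒ C2

C2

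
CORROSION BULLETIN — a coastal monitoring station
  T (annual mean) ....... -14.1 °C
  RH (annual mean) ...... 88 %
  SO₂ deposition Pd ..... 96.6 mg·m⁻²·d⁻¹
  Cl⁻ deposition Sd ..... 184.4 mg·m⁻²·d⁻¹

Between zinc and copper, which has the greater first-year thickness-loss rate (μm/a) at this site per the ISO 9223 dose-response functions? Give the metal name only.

zinc

zinc: f(T) = +0.038·(T−10) [T≤10 °C] = -0.9158
  sulphur-dioxide contribution → 2.209 μm/a
  chloride contribution → 0.2088 μm/a
  total first-year rate 2.418 μm/a
copper: temperature factor f = +0.126·(-24.1) = -3.0366
  sulphur-dioxide contribution → 0.1501 μm/a
  chloride contribution → 0.4992 μm/a
  total first-year rate 0.6493 μm/a
Ordering by μm/a: zinc (2.42) > copper (0.649)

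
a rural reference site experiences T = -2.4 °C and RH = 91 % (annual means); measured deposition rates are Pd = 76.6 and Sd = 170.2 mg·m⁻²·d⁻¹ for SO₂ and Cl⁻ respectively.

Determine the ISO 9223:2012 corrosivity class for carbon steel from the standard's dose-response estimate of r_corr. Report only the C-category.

C4

carbon steel: temperature factor f = +0.150·(-12.4) = -1.8600
  Pd branch = 1.77·Pd^0.52·e^(0.02·RH+f) = 16.23 μm/a
  Cl⁻ term: 0.102·170.2^0.62·exp(0.033·91+0.04·-2.4) = 45.11
  sum: 16.23 + 45.11 → r_corr = 61.34 μm/a
Category bounds: 50…80 μm/a bracket r_corr ⇒ C4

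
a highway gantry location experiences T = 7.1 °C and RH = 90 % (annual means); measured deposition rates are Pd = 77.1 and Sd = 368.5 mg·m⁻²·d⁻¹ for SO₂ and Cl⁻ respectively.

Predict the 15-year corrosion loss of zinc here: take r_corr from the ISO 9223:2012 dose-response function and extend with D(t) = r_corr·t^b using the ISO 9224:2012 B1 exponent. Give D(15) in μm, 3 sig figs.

D(15) = 61.6 μm

zinc: temperature factor f = +0.038·(-2.9) = -0.1102
  Pd branch = 0.0129·Pd^0.44·e^(0.046·RH+f) = 4.909 μm/a
  Cl⁻ term: 0.0175·368.5^0.57·exp(0.008·90+0.085·7.1) = 1.909
  r_corr = 4.909 + 1.909 = 6.818 μm/a
Long-term exponent b (ISO 9224 Table 2, B1) = 0.813
  D(15) = 6.818 × 15^0.813 = 6.818 × 9.04 = 61.63 μm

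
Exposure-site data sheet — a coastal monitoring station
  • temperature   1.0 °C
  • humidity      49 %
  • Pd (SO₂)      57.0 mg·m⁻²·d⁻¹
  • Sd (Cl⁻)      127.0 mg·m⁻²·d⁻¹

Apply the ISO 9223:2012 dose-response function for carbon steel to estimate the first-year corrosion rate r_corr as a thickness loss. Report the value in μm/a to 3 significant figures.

r_corr = 20.8 μm/a

carbon steel: T≤10 °C ⇒ hinge +0.150·(1.0−10) = -1.3500
  SO₂ term: 1.77·57.0^0.52·exp(0.02·49-1.3500) = 10.01
  Sd branch = 0.102·Sd^0.62·e^(0.033·RH+0.04·T) = 10.78 μm/a
  r_corr = 10.01 + 10.78 = 20.79 μm/a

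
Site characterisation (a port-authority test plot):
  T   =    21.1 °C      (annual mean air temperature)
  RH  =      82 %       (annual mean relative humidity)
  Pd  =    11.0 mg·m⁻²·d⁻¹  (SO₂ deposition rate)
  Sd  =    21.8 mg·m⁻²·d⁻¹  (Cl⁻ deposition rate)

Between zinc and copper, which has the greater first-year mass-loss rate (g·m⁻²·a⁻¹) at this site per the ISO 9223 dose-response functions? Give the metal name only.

copper

zinc: f(T) = -0.071·(T−10) [T>10 °C] = -0.7881
  sulphur-dioxide contribution → 0.7323 μm/a
  chloride contribution → 1.174 μm/a
  ⇒ r_corr(zinc) = 1.907 μm/a
  mass loss = 1.907 μm/a × 7.14 g/cm³ = 13.61 g·m⁻²·a⁻¹
copper: f(T) = -0.080·(T−10) [T>10 °C] = -0.8880
  sulphur-dioxide contribution → 0.5135 μm/a
  chloride contribution → 1.268 μm/a
  ⇒ r_corr(copper) = 1.782 μm/a
  mass loss = 1.782 μm/a × 8.96 g/cm³ = 15.96 g·m⁻²·a⁻¹
Ordering by g·m⁻²·a⁻¹: copper (16) > zinc (13.6)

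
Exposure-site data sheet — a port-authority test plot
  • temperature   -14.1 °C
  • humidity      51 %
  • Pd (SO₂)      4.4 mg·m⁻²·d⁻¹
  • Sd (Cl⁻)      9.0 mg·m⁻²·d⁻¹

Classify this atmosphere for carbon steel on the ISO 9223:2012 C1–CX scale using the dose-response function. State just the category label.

C2

carbon steel: f(T) = +0.150·(T−10) [T≤10 °C] = -3.6150
  SO₂ term: 1.77·4.4^0.52·exp(0.02·51-3.6150) = 0.2855
  Sd branch = 0.102·Sd^0.62·e^(0.033·RH+0.04·T) = 1.22 μm/a
  sum: 0.2855 + 1.22 → r_corr = 1.505 μm/a
ISO 9223 Table 2 (carbon steel): 1.3 < 1.51 ≤ 25 μm/a ⇒ C2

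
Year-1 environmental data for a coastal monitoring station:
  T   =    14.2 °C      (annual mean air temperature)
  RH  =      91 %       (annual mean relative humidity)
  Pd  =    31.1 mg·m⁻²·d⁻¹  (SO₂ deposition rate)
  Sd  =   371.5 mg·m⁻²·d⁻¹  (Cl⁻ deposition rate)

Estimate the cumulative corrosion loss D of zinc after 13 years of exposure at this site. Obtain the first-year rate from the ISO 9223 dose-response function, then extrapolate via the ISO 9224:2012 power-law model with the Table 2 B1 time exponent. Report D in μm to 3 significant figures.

zinc: temperature factor f = -0.071·(4.2) = -0.2982
  Pd branch = 0.0129·Pd^0.44·e^(0.046·RH+f) = 2.857 μm/a
  Sd branch = 0.0175·Sd^0.57·e^(0.008·RH+0.085·T) = 3.534 μm/a
  r_corr = 2.857 + 3.534 = 6.391 μm/a
Long-term exponent b (ISO 9224 Table 2, B1) = 0.813
  D(13) = 6.391 × 13^0.813 = 6.391 × 8.047 = 51.43 μm

D(13) = 51.4 μm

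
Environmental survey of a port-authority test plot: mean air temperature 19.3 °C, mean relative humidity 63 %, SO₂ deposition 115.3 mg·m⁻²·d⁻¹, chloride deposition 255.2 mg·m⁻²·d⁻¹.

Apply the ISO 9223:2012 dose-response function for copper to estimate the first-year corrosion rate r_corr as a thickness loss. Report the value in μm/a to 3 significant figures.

r_corr = 1.49 μm/a

copper: temperature factor f = -0.080·(9.3) = -0.7440
  sulphur-dioxide contribution → 0.356 μm/a
  chloride contribution → 1.138 μm/a
  ⇒ r_corr(copper) = 1.494 μm/a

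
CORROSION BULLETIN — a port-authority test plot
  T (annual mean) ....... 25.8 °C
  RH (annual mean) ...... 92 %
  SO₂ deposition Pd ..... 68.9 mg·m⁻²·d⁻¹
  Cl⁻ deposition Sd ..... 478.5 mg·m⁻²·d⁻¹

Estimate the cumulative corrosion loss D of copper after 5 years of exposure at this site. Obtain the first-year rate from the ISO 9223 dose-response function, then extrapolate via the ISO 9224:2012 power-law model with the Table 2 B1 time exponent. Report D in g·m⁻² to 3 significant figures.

D(5) = 165 g·m⁻²

copper: f(T) = -0.080·(T−10) [T>10 °C] = -1.2640
  Pd branch = 0.0053·Pd^0.26·e^(0.059·RH+f) = 1.025 μm/a
  Cl⁻ term: 0.01025·478.5^0.27·exp(0.036·92+0.049·25.8) = 5.269
  r_corr = 1.025 + 5.269 = 6.294 μm/a
Power-law: D(5) = r_corr · 5^0.667
  D(5) = 6.294 × 5^0.667 = 6.294 × 2.926 = 18.41 μm
  Mass loss = 18.41 μm × 8.96 g/cm³ = 165 g·m⁻²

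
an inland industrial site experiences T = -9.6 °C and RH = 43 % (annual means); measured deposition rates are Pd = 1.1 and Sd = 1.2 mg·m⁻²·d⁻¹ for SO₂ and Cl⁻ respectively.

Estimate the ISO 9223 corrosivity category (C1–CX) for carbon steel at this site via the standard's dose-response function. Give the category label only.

C1

carbon steel: f(T) = +0.150·(T−10) [T≤10 °C] = -2.9400
  Pd branch = 1.77·Pd^0.52·e^(0.02·RH+f) = 0.2324 μm/a
  Cl⁻ term: 0.102·1.2^0.62·exp(0.033·43+0.04·-9.6) = 0.3215
  sum: 0.2324 + 0.3215 → r_corr = 0.5539 μm/a
Category bounds: 0…1.3 μm/a bracket r_corr ⇒ C1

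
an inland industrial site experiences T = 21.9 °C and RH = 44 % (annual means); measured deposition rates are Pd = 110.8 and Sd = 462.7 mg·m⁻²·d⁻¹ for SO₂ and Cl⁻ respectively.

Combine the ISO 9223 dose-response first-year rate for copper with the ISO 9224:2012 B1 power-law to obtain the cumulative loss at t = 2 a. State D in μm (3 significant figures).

copper: f(T) = -0.080·(T−10) [T>10 °C] = -0.9520
  sulphur-dioxide contribution → 0.09329 μm/a
  chloride contribution → 0.7662 μm/a
  ⇒ r_corr(copper) = 0.8594 μm/a
Long-term exponent b (ISO 9224 Table 2, B1) = 0.667
  D(2) = 0.8594 × 2^0.667 = 0.8594 × 1.588 = 1.365 μm

D(2) = 1.36 μm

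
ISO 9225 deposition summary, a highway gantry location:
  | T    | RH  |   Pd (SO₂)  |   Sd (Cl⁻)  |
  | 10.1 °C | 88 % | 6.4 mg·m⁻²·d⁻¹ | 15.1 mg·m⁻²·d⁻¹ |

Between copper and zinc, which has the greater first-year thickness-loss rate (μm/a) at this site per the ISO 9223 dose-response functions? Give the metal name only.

copper

copper: f(T) = -0.080·(T−10) [T>10 °C] = -0.0080
  SO₂ term: 0.0053·6.4^0.26·exp(0.059·88-0.0080) = 1.532
  Sd branch = 0.01025·Sd^0.27·e^(0.036·RH+0.049·T) = 0.8314 μm/a
  r_corr = 1.532 + 0.8314 = 2.363 μm/a
zinc: T>10 °C ⇒ hinge -0.071·(10.1−10) = -0.0071
  SO₂ term: 0.0129·6.4^0.44·exp(0.046·88-0.0071) = 1.661
  Cl⁻ term: 0.0175·15.1^0.57·exp(0.008·88+0.085·10.1) = 0.3923
  sum: 1.661 + 0.3923 → r_corr = 2.053 μm/a
Ordering by μm/a: copper (2.36) > zinc (2.05)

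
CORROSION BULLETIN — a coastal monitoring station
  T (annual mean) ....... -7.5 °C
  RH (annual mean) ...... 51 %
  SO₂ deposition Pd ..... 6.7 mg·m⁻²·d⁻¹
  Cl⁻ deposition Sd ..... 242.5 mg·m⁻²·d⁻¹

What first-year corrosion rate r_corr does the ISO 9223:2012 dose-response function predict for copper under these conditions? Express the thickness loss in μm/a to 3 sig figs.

r_corr = 0.215 μm/a

copper: f(T) = +0.126·(T−10) [T≤10 °C] = -2.2050
  SO₂ term: 0.0053·6.7^0.26·exp(0.059·51-2.2050) = 0.01942
  Sd branch = 0.01025·Sd^0.27·e^(0.036·RH+0.049·T) = 0.196 μm/a
  r_corr = 0.01942 + 0.196 = 0.2155 μm/a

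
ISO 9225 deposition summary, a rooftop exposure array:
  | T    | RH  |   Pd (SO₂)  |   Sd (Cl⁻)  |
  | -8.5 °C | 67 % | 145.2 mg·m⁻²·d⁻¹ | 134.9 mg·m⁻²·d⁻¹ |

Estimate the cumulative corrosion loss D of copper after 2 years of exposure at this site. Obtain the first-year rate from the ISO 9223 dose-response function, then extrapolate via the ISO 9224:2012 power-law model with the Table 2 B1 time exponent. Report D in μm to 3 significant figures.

D(2) = 0.605 μm

copper: T≤10 °C ⇒ hinge +0.126·(-8.5−10) = -2.3310
  SO₂ term: 0.0053·145.2^0.26·exp(0.059·67-2.3310) = 0.09791
  Cl⁻ term: 0.01025·134.9^0.27·exp(0.036·67+0.049·-8.5) = 0.2834
  sum: 0.09791 + 0.2834 → r_corr = 0.3813 μm/a
ISO 9224: D(t) = r_corr · t^b with b = 0.667 (copper, B1)
  D(2) = 0.3813 × 2^0.667 = 0.3813 × 1.588 = 0.6055 μm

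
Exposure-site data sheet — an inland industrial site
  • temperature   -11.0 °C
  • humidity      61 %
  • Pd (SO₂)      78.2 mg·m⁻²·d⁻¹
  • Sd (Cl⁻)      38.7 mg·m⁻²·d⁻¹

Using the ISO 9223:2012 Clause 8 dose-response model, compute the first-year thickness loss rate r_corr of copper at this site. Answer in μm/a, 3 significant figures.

r_corr = 0.187 μm/a

copper: temperature factor f = +0.126·(-21.0) = -2.6460
  SO₂ term: 0.0053·78.2^0.26·exp(0.059·61-2.6460) = 0.0427
  Sd branch = 0.01025·Sd^0.27·e^(0.036·RH+0.049·T) = 0.1442 μm/a
  r_corr = 0.0427 + 0.1442 = 0.1869 μm/a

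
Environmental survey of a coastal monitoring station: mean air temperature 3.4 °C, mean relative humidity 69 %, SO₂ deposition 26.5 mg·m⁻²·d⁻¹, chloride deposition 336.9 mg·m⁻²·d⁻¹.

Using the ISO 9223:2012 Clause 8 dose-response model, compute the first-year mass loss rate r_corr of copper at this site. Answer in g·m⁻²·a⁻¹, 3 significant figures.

r_corr = 9.10 g·m⁻²·a⁻¹

copper: f(T) = +0.126·(T−10) [T≤10 °C] = -0.8316
  SO₂ term: 0.0053·26.5^0.26·exp(0.059·69-0.8316) = 0.3171
  Sd branch = 0.01025·Sd^0.27·e^(0.036·RH+0.049·T) = 0.6987 μm/a
  r_corr = 0.3171 + 0.6987 = 1.016 μm/a
Convert to mass loss: 1.016 μm/a × 8.96 g/cm³ = 9.101 g·m⁻²·a⁻¹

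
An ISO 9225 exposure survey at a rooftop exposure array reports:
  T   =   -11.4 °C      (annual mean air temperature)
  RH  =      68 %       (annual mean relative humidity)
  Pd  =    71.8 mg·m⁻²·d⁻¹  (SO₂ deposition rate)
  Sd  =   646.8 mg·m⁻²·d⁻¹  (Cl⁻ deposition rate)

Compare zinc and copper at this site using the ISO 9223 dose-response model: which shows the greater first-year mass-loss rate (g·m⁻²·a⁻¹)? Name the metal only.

zinc: f(T) = +0.038·(T−10) [T≤10 °C] = -0.8132
  sulphur-dioxide contribution → 0.8562 μm/a
  chloride contribution → 0.4577 μm/a
  total first-year rate 1.314 μm/a
  mass loss = 1.314 μm/a × 7.14 g/cm³ = 9.382 g·m⁻²·a⁻¹
copper: T≤10 °C ⇒ hinge +0.126·(-11.4−10) = -2.6964
  sulphur-dioxide contribution → 0.06001 μm/a
  chloride contribution → 0.3892 μm/a
  ⇒ r_corr(copper) = 0.4492 μm/a
  mass loss = 0.4492 μm/a × 8.96 g/cm³ = 4.025 g·m⁻²·a⁻¹
Ordering by g·m⁻²·a⁻¹: zinc (9.38) > copper (4.03)

zinc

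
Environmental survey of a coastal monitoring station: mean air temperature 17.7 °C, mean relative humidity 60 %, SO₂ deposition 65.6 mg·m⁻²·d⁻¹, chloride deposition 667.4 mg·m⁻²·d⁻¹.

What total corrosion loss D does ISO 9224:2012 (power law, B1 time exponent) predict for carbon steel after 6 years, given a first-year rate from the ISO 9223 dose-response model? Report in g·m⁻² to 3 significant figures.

carbon steel: f(T) = -0.054·(T−10) [T>10 °C] = -0.4158
  Pd branch = 1.77·Pd^0.52·e^(0.02·RH+f) = 34.15 μm/a
  Cl⁻ term: 0.102·667.4^0.62·exp(0.033·60+0.04·17.7) = 84.55
  r_corr = 34.15 + 84.55 = 118.7 μm/a
Power-law: D(6) = r_corr · 6^0.523
  D(6) = 118.7 × 6^0.523 = 118.7 × 2.553 = 303 μm
  Mass loss = 303 μm × 7.85 g/cm³ = 2378 g·m⁻²

D(6) = 2.38e+03 g·m⁻²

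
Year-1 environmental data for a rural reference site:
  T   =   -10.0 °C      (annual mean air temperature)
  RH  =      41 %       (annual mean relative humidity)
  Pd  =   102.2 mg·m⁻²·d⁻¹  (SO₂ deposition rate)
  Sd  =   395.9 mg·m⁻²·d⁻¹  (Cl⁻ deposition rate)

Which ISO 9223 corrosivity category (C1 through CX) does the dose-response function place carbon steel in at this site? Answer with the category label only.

carbon steel: T≤10 °C ⇒ hinge +0.150·(-10.0−10) = -3.0000
  SO₂ term: 1.77·102.2^0.52·exp(0.02·41-3.0000) = 2.219
  Sd branch = 0.102·Sd^0.62·e^(0.033·RH+0.04·T) = 10.79 μm/a
  sum: 2.219 + 10.79 → r_corr = 13.01 μm/a
ISO 9223 Table 2 (carbon steel): 1.3 < 13 ≤ 25 μm/a ⇒ C2

C2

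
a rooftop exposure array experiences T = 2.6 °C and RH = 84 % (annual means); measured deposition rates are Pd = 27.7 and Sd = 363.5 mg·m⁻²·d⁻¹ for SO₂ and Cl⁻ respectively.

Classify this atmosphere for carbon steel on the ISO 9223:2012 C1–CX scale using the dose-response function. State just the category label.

carbon steel: T≤10 °C ⇒ hinge +0.150·(2.6−10) = -1.1100
  SO₂ term: 1.77·27.7^0.52·exp(0.02·84-1.1100) = 17.6
  Sd branch = 0.102·Sd^0.62·e^(0.033·RH+0.04·T) = 70.01 μm/a
  r_corr = 17.6 + 70.01 = 87.61 μm/a
ISO 9223 Table 2 (carbon steel): 80 < 87.6 ≤ 200 μm/a ⇒ C5

C5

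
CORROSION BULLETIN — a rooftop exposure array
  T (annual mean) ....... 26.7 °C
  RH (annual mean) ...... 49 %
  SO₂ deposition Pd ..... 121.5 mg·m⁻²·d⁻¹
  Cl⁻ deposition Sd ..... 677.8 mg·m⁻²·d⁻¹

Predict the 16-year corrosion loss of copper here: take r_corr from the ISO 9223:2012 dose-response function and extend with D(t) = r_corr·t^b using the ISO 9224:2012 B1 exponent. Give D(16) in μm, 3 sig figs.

D(16) = 8.73 μm

copper: T>10 °C ⇒ hinge -0.080·(26.7−10) = -1.3360
  SO₂ term: 0.0053·121.5^0.26·exp(0.059·49-1.3360) = 0.08742
  Sd branch = 0.01025·Sd^0.27·e^(0.036·RH+0.049·T) = 1.286 μm/a
  r_corr = 0.08742 + 1.286 = 1.374 μm/a
ISO 9224: D(t) = r_corr · t^b with b = 0.667 (copper, B1)
  D(16) = 1.374 × 16^0.667 = 1.374 × 6.355 = 8.732 μm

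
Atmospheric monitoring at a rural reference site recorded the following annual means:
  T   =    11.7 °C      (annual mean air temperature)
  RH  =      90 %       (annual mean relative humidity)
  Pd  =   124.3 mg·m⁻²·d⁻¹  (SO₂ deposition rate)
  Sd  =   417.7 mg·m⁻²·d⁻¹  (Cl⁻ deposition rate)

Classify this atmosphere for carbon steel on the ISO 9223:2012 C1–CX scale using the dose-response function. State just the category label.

CX

carbon steel: temperature factor f = -0.054·(1.7) = -0.0918
  Pd branch = 1.77·Pd^0.52·e^(0.02·RH+f) = 119.9 μm/a
  Sd branch = 0.102·Sd^0.62·e^(0.033·RH+0.04·T) = 133.9 μm/a
  sum: 119.9 + 133.9 → r_corr = 253.8 μm/a
ISO 9223 Table 2 (carbon steel): 200 < 254 ≤ 700 μm/a ⇒ CX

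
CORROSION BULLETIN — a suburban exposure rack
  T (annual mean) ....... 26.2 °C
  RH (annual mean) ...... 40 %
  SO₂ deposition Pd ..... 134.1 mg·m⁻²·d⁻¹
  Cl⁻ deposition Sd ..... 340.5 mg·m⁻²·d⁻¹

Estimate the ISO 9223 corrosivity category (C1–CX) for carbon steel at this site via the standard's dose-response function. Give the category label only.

C4

carbon steel: temperature factor f = -0.054·(16.2) = -0.8748
  SO₂ term: 1.77·134.1^0.52·exp(0.02·40-0.8748) = 20.98
  Cl⁻ term: 0.102·340.5^0.62·exp(0.033·40+0.04·26.2) = 40.45
  r_corr = 20.98 + 40.45 = 61.43 μm/a
61.4 μm/a falls in (50, 80] for carbon steel → category C4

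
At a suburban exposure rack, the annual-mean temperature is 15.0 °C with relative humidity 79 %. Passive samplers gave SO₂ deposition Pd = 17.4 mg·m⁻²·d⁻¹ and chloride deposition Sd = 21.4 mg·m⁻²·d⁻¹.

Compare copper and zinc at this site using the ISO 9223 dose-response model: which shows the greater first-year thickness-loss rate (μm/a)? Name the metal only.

copper: T>10 °C ⇒ hinge -0.080·(15.0−10) = -0.4000
  Pd branch = 0.0053·Pd^0.26·e^(0.059·RH+f) = 0.7895 μm/a
  Cl⁻ term: 0.01025·21.4^0.27·exp(0.036·79+0.049·15.0) = 0.84
  r_corr = 0.7895 + 0.84 = 1.629 μm/a
zinc: T>10 °C ⇒ hinge -0.071·(15.0−10) = -0.3550
  SO₂ term: 0.0129·17.4^0.44·exp(0.046·79-0.3550) = 1.204
  Cl⁻ term: 0.0175·21.4^0.57·exp(0.008·79+0.085·15.0) = 0.6754
  r_corr = 1.204 + 0.6754 = 1.879 μm/a
Ordering by μm/a: zinc (1.88) > copper (1.63)

zinc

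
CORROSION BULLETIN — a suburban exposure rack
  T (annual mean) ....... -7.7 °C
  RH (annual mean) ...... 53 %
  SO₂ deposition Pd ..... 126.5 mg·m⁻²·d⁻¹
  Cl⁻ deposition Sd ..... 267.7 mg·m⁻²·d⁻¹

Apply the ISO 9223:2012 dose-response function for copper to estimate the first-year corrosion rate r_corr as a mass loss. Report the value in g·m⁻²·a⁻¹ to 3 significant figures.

r_corr = 2.33 g·m⁻²·a⁻¹

copper: T≤10 °C ⇒ hinge +0.126·(-7.7−10) = -2.2302
  SO₂ term: 0.0053·126.5^0.26·exp(0.059·53-2.2302) = 0.04574
  Sd branch = 0.01025·Sd^0.27·e^(0.036·RH+0.049·T) = 0.2143 μm/a
  r_corr = 0.04574 + 0.2143 = 0.26 μm/a
Convert to mass loss: 0.26 μm/a × 8.96 g/cm³ = 2.33 g·m⁻²·a⁻¹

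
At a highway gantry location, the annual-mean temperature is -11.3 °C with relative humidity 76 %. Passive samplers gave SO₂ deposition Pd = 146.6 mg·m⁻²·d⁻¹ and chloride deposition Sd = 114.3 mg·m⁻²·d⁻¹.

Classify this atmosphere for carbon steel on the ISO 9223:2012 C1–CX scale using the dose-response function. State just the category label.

C2

carbon steel: T≤10 °C ⇒ hinge +0.150·(-11.3−10) = -3.1950
  sulphur-dioxide contribution → 4.435 μm/a
  chloride contribution → 15.05 μm/a
  ⇒ r_corr(carbon steel) = 19.48 μm/a
Category bounds: 1.3…25 μm/a bracket r_corr ⇒ C2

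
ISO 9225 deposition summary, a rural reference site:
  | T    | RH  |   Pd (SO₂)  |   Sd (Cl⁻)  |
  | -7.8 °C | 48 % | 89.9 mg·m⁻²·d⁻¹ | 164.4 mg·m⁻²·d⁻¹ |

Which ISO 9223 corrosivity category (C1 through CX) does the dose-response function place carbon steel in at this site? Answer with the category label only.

C2

carbon steel: temperature factor f = +0.150·(-17.8) = -2.6700
  sulphur-dioxide contribution → 3.321 μm/a
  chloride contribution → 8.608 μm/a
  total first-year rate 11.93 μm/a
ISO 9223 Table 2 (carbon steel): 1.3 < 11.9 ≤ 25 μm/a ⇒ C2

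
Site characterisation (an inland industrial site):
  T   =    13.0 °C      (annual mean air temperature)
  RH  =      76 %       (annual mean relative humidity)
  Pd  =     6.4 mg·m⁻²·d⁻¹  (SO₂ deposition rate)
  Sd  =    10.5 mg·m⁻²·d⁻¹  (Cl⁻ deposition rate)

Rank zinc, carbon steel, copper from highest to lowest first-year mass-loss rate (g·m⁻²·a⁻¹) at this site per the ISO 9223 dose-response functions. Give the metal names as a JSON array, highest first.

["carbon steel", "copper", "zinc"]

zinc: T>10 °C ⇒ hinge -0.071·(13.0−10) = -0.2130
  SO₂ term: 0.0129·6.4^0.44·exp(0.046·76-0.2130) = 0.7782
  Cl⁻ term: 0.0175·10.5^0.57·exp(0.008·76+0.085·13.0) = 0.3707
  r_corr = 0.7782 + 0.3707 = 1.149 μm/a
  mass loss = 1.149 μm/a × 7.14 g/cm³ = 8.203 g·m⁻²·a⁻¹
carbon steel: f(T) = -0.054·(T−10) [T>10 °C] = -0.1620
  SO₂ term: 1.77·6.4^0.52·exp(0.02·76-0.1620) = 18.07
  Cl⁻ term: 0.102·10.5^0.62·exp(0.033·76+0.04·13.0) = 9.053
  r_corr = 18.07 + 9.053 = 27.12 μm/a
  mass loss = 27.12 μm/a × 7.85 g/cm³ = 212.9 g·m⁻²·a⁻¹
copper: f(T) = -0.080·(T−10) [T>10 °C] = -0.2400
  Pd branch = 0.0053·Pd^0.26·e^(0.059·RH+f) = 0.5985 μm/a
  Sd branch = 0.01025·Sd^0.27·e^(0.036·RH+0.049·T) = 0.5641 μm/a
  r_corr = 0.5985 + 0.5641 = 1.163 μm/a
  mass loss = 1.163 μm/a × 8.96 g/cm³ = 10.42 g·m⁻²·a⁻¹
Ordering by g·m⁻²·a⁻¹: carbon steel (213) > copper (10.4) > zinc (8.2)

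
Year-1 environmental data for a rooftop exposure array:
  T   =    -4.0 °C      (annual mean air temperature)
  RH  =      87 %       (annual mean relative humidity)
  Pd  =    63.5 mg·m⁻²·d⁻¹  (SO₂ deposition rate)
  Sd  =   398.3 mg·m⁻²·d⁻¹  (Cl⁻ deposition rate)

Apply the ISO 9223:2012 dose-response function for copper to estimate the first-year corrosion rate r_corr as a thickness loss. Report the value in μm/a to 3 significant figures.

copper: T≤10 °C ⇒ hinge +0.126·(-4.0−10) = -1.7640
  SO₂ term: 0.0053·63.5^0.26·exp(0.059·87-1.7640) = 0.453
  Sd branch = 0.01025·Sd^0.27·e^(0.036·RH+0.049·T) = 0.9725 μm/a
  sum: 0.453 + 0.9725 → r_corr = 1.425 μm/a

r_corr = 1.43 μm/a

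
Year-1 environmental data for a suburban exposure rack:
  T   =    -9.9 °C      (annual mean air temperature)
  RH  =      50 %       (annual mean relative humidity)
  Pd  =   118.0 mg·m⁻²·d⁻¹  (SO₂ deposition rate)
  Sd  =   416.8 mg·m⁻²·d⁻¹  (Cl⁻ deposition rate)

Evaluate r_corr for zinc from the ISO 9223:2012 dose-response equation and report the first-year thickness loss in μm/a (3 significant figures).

r_corr = 0.843 μm/a

zinc: T≤10 °C ⇒ hinge +0.038·(-9.9−10) = -0.7562
  Pd branch = 0.0129·Pd^0.44·e^(0.046·RH+f) = 0.4928 μm/a
  Cl⁻ term: 0.0175·416.8^0.57·exp(0.008·50+0.085·-9.9) = 0.3505
  sum: 0.4928 + 0.3505 → r_corr = 0.8433 μm/a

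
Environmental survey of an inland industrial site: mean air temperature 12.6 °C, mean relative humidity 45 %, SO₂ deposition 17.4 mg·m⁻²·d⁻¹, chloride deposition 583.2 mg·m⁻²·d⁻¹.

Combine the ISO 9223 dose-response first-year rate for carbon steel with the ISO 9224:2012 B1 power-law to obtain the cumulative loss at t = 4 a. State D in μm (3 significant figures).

carbon steel: T>10 °C ⇒ hinge -0.054·(12.6−10) = -0.1404
  SO₂ term: 1.77·17.4^0.52·exp(0.02·45-0.1404) = 16.71
  Cl⁻ term: 0.102·583.2^0.62·exp(0.033·45+0.04·12.6) = 38.66
  sum: 16.71 + 38.66 → r_corr = 55.37 μm/a
Long-term exponent b (ISO 9224 Table 2, B1) = 0.523
  D(4) = 55.37 × 4^0.523 = 55.37 × 2.065 = 114.3 μm

D(4) = 114 μm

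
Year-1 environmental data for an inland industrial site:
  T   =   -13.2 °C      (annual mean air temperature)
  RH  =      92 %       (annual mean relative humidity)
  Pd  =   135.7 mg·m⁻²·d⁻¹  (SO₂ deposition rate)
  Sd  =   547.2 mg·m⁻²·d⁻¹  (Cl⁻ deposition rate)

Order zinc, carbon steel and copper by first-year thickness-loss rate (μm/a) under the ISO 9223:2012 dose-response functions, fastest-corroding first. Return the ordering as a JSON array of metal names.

zinc: f(T) = +0.038·(T−10) [T≤10 °C] = -0.8816
  Pd branch = 0.0129·Pd^0.44·e^(0.046·RH+f) = 3.191 μm/a
  Sd branch = 0.0175·Sd^0.57·e^(0.008·RH+0.085·T) = 0.4327 μm/a
  sum: 3.191 + 0.4327 → r_corr = 3.624 μm/a
carbon steel: f(T) = +0.150·(T−10) [T≤10 °C] = -3.4800
  SO₂ term: 1.77·135.7^0.52·exp(0.02·92-3.4800) = 4.412
  Sd branch = 0.102·Sd^0.62·e^(0.033·RH+0.04·T) = 62.44 μm/a
  r_corr = 4.412 + 62.44 = 66.85 μm/a
copper: temperature factor f = +0.126·(-23.2) = -2.9232
  Pd branch = 0.0053·Pd^0.26·e^(0.059·RH+f) = 0.2326 μm/a
  Cl⁻ term: 0.01025·547.2^0.27·exp(0.036·92+0.049·-13.2) = 0.8082
  sum: 0.2326 + 0.8082 → r_corr = 1.041 μm/a
Ordering by μm/a: carbon steel (66.9) > zinc (3.62) > copper (1.04)

["carbon steel", "zinc", "copper"]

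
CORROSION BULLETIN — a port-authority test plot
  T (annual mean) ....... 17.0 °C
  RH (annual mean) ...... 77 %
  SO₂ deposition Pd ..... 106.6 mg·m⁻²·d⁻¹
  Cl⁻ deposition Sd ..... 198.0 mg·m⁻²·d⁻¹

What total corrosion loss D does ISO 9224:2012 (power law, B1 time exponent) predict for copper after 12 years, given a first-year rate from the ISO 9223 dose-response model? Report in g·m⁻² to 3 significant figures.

D(12) = 119 g·m⁻²

copper: T>10 °C ⇒ hinge -0.080·(17.0−10) = -0.5600
  Pd branch = 0.0053·Pd^0.26·e^(0.059·RH+f) = 0.9578 μm/a
  Cl⁻ term: 0.01025·198.0^0.27·exp(0.036·77+0.049·17.0) = 1.572
  sum: 0.9578 + 1.572 → r_corr = 2.53 μm/a
Long-term exponent b (ISO 9224 Table 2, B1) = 0.667
  D(12) = 2.53 × 12^0.667 = 2.53 × 5.246 = 13.27 μm
  Mass loss = 13.27 μm × 8.96 g/cm³ = 118.9 g·m⁻²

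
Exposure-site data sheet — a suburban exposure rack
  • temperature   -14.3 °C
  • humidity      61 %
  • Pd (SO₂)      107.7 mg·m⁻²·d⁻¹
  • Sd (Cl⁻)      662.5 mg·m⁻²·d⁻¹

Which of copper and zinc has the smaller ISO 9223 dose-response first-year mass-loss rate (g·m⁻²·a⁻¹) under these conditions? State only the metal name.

copper: temperature factor f = +0.126·(-24.3) = -3.0618
  sulphur-dioxide contribution → 0.03062 μm/a
  chloride contribution → 0.2641 μm/a
  total first-year rate 0.2948 μm/a
  mass loss = 0.2948 μm/a × 8.96 g/cm³ = 2.641 g·m⁻²·a⁻¹
zinc: f(T) = +0.038·(T−10) [T≤10 °C] = -0.9234
  sulphur-dioxide contribution → 0.6643 μm/a
  chloride contribution → 0.3429 μm/a
  ⇒ r_corr(zinc) = 1.007 μm/a
  mass loss = 1.007 μm/a × 7.14 g/cm³ = 7.191 g·m⁻²·a⁻¹
Ordering by g·m⁻²·a⁻¹: zinc (7.19) > copper (2.64)

copper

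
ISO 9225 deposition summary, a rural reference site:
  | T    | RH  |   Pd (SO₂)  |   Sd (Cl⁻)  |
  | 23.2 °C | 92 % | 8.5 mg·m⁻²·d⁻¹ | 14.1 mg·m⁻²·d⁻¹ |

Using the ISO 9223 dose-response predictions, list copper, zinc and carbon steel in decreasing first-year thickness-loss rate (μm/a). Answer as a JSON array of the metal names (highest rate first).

["carbon steel", "copper", "zinc"]

copper: temperature factor f = -0.080·(13.2) = -1.0560
  Pd branch = 0.0053·Pd^0.26·e^(0.059·RH+f) = 0.7323 μm/a
  Cl⁻ term: 0.01025·14.1^0.27·exp(0.036·92+0.049·23.2) = 1.791
  sum: 0.7323 + 1.791 → r_corr = 2.523 μm/a
zinc: T>10 °C ⇒ hinge -0.071·(23.2−10) = -0.9372
  Pd branch = 0.0129·Pd^0.44·e^(0.046·RH+f) = 0.8922 μm/a
  Sd branch = 0.0175·Sd^0.57·e^(0.008·RH+0.085·T) = 1.186 μm/a
  r_corr = 0.8922 + 1.186 = 2.078 μm/a
carbon steel: temperature factor f = -0.054·(13.2) = -0.7128
  Pd branch = 1.77·Pd^0.52·e^(0.02·RH+f) = 16.63 μm/a
  Cl⁻ term: 0.102·14.1^0.62·exp(0.033·92+0.04·23.2) = 27.71
  r_corr = 16.63 + 27.71 = 44.34 μm/a
Ordering by μm/a: carbon steel (44.3) > copper (2.52) > zinc (2.08)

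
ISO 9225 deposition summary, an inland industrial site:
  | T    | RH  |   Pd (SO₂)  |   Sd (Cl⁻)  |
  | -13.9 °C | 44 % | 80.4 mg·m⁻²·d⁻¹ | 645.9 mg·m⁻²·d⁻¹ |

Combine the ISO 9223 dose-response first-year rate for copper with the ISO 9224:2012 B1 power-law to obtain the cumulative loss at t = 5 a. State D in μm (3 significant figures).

copper: temperature factor f = +0.126·(-23.9) = -3.0114
  SO₂ term: 0.0053·80.4^0.26·exp(0.059·44-3.0114) = 0.01095
  Sd branch = 0.01025·Sd^0.27·e^(0.036·RH+0.049·T) = 0.1451 μm/a
  r_corr = 0.01095 + 0.1451 = 0.156 μm/a
Long-term exponent b (ISO 9224 Table 2, B1) = 0.667
  D(5) = 0.156 × 5^0.667 = 0.156 × 2.926 = 0.4565 μm

D(5) = 0.456 μm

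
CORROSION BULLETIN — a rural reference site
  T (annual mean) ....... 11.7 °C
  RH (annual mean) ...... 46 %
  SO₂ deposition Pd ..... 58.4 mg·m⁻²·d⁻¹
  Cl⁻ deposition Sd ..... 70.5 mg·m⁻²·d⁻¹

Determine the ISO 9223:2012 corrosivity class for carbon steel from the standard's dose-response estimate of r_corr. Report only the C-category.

C3

carbon steel: f(T) = -0.054·(T−10) [T>10 °C] = -0.0918
  SO₂ term: 1.77·58.4^0.52·exp(0.02·46-0.0918) = 33.59
  Sd branch = 0.102·Sd^0.62·e^(0.033·RH+0.04·T) = 10.4 μm/a
  r_corr = 33.59 + 10.4 = 43.99 μm/a
Category bounds: 25…50 μm/a bracket r_corr ⇒ C3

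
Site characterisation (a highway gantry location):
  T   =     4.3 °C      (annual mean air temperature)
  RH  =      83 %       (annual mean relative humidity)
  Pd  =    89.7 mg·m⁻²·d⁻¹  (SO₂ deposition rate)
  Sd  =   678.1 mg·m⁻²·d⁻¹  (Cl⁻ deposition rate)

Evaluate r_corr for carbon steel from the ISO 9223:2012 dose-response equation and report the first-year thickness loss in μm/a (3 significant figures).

carbon steel: f(T) = +0.150·(T−10) [T≤10 °C] = -0.8550
  sulphur-dioxide contribution → 41.02 μm/a
  chloride contribution → 106.7 μm/a
  ⇒ r_corr(carbon steel) = 147.7 μm/a

r_corr = 148 μm/a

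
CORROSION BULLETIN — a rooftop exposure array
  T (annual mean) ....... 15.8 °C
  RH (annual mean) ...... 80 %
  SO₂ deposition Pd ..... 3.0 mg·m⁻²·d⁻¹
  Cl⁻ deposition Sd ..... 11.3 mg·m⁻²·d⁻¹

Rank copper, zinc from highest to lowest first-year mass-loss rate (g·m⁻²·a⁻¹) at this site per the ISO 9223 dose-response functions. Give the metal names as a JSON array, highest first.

["copper", "zinc"]

copper: temperature factor f = -0.080·(5.8) = -0.4640
  Pd branch = 0.0053·Pd^0.26·e^(0.059·RH+f) = 0.4974 μm/a
  Cl⁻ term: 0.01025·11.3^0.27·exp(0.036·80+0.049·15.8) = 0.7622
  r_corr = 0.4974 + 0.7622 = 1.26 μm/a
  mass loss = 1.26 μm/a × 8.96 g/cm³ = 11.29 g·m⁻²·a⁻¹
zinc: f(T) = -0.071·(T−10) [T>10 °C] = -0.4118
  Pd branch = 0.0129·Pd^0.44·e^(0.046·RH+f) = 0.5494 μm/a
  Cl⁻ term: 0.0175·11.3^0.57·exp(0.008·80+0.085·15.8) = 0.5064
  sum: 0.5494 + 0.5064 → r_corr = 1.056 μm/a
  mass loss = 1.056 μm/a × 7.14 g/cm³ = 7.538 g·m⁻²·a⁻¹
Ordering by g·m⁻²·a⁻¹: copper (11.3) > zinc (7.54)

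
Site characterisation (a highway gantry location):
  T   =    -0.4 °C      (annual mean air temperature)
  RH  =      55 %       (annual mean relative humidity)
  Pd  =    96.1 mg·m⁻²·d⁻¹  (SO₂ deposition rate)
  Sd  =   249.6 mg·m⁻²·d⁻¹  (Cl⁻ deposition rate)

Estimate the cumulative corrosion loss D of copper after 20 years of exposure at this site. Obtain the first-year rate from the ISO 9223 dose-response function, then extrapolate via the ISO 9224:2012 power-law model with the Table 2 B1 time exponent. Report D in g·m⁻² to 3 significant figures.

copper: T≤10 °C ⇒ hinge +0.126·(-0.4−10) = -1.3104
  sulphur-dioxide contribution → 0.1202 μm/a
  chloride contribution → 0.3231 μm/a
  total first-year rate 0.4433 μm/a
Power-law: D(20) = r_corr · 20^0.667
  D(20) = 0.4433 × 20^0.667 = 0.4433 × 7.375 = 3.27 μm
  Mass loss = 3.27 μm × 8.96 g/cm³ = 29.3 g·m⁻²

D(20) = 29.3 g·m⁻²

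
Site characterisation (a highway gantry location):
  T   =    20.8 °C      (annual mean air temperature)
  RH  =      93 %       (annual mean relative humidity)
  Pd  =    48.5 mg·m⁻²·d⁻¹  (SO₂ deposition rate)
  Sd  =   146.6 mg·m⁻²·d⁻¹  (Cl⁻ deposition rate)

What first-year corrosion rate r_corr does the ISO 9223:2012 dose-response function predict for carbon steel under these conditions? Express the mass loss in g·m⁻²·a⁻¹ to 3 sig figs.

carbon steel: T>10 °C ⇒ hinge -0.054·(20.8−10) = -0.5832
  SO₂ term: 1.77·48.5^0.52·exp(0.02·93-0.5832) = 47.76
  Sd branch = 0.102·Sd^0.62·e^(0.033·RH+0.04·T) = 111.1 μm/a
  sum: 47.76 + 111.1 → r_corr = 158.9 μm/a
Convert to mass loss: 158.9 μm/a × 7.85 g/cm³ = 1247 g·m⁻²·a⁻¹

r_corr = 1.25e+03 g·m⁻²·a⁻¹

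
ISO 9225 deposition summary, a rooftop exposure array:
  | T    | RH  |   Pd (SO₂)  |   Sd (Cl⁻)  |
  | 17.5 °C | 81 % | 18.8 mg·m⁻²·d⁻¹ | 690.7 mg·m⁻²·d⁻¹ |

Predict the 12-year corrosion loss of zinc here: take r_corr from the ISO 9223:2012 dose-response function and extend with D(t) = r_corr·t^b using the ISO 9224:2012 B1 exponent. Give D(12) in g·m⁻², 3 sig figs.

zinc: T>10 °C ⇒ hinge -0.071·(17.5−10) = -0.5325
  Pd branch = 0.0129·Pd^0.44·e^(0.046·RH+f) = 1.143 μm/a
  Cl⁻ term: 0.0175·690.7^0.57·exp(0.008·81+0.085·17.5) = 6.15
  sum: 1.143 + 6.15 → r_corr = 7.293 μm/a
Long-term exponent b (ISO 9224 Table 2, B1) = 0.813
  D(12) = 7.293 × 12^0.813 = 7.293 × 7.54 = 54.99 μm
  Mass loss = 54.99 μm × 7.14 g/cm³ = 392.6 g·m⁻²

D(12) = 393 g·m⁻²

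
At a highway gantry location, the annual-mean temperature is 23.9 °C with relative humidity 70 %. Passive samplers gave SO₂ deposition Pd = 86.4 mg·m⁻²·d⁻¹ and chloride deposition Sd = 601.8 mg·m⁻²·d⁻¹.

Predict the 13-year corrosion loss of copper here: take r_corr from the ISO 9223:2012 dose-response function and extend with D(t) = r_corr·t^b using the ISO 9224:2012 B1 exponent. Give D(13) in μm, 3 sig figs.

D(13) = 14.7 μm

copper: f(T) = -0.080·(T−10) [T>10 °C] = -1.1120
  SO₂ term: 0.0053·86.4^0.26·exp(0.059·70-1.1120) = 0.3455
  Sd branch = 0.01025·Sd^0.27·e^(0.036·RH+0.049·T) = 2.313 μm/a
  r_corr = 0.3455 + 2.313 = 2.659 μm/a
ISO 9224: D(t) = r_corr · t^b with b = 0.667 (copper, B1)
  D(13) = 2.659 × 13^0.667 = 2.659 × 5.534 = 14.71 μm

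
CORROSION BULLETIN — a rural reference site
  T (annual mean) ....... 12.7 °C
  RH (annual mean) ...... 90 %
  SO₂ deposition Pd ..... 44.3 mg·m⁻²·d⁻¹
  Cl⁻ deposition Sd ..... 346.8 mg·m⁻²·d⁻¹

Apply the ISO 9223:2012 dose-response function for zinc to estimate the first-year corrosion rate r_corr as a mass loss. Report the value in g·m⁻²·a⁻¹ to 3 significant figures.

r_corr = 46.5 g·m⁻²·a⁻¹

zinc: temperature factor f = -0.071·(2.7) = -0.1917
  Pd branch = 0.0129·Pd^0.44·e^(0.046·RH+f) = 3.546 μm/a
  Sd branch = 0.0175·Sd^0.57·e^(0.008·RH+0.085·T) = 2.968 μm/a
  sum: 3.546 + 2.968 → r_corr = 6.513 μm/a
Convert to mass loss: 6.513 μm/a × 7.14 g/cm³ = 46.51 g·m⁻²·a⁻¹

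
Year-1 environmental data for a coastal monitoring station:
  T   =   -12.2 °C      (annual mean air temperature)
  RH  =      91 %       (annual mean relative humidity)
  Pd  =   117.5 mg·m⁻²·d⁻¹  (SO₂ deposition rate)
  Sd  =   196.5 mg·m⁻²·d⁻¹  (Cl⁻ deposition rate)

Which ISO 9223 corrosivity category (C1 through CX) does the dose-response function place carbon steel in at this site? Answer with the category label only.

C3

carbon steel: T≤10 °C ⇒ hinge +0.150·(-12.2−10) = -3.3300
  Pd branch = 1.77·Pd^0.52·e^(0.02·RH+f) = 4.662 μm/a
  Cl⁻ term: 0.102·196.5^0.62·exp(0.033·91+0.04·-12.2) = 33.32
  r_corr = 4.662 + 33.32 = 37.98 μm/a
38 μm/a falls in (25, 50] for carbon steel → category C3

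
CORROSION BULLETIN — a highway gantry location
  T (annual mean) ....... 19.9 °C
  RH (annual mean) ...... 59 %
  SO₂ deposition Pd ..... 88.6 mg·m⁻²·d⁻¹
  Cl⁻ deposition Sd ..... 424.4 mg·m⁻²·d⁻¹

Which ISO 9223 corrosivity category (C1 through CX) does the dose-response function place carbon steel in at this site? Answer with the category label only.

C5

carbon steel: T>10 °C ⇒ hinge -0.054·(19.9−10) = -0.5346
  SO₂ term: 1.77·88.6^0.52·exp(0.02·59-0.5346) = 34.75
  Cl⁻ term: 0.102·424.4^0.62·exp(0.033·59+0.04·19.9) = 67.47
  r_corr = 34.75 + 67.47 = 102.2 μm/a
Category bounds: 80…200 μm/a bracket r_corr ⇒ C5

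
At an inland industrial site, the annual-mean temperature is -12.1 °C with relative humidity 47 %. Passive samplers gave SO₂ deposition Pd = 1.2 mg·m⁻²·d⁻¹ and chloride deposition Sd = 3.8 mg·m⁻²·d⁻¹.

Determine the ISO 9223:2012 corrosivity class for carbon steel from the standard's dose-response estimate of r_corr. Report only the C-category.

C1

carbon steel: temperature factor f = +0.150·(-22.1) = -3.3150
  sulphur-dioxide contribution → 0.181 μm/a
  chloride contribution → 0.6784 μm/a
  ⇒ r_corr(carbon steel) = 0.8594 μm/a
Category bounds: 0…1.3 μm/a bracket r_corr ⇒ C1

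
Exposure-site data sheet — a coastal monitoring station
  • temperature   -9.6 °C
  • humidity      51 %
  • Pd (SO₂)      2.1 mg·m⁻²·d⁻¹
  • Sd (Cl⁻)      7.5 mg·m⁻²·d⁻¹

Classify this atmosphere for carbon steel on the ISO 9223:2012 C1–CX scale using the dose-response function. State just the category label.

carbon steel: temperature factor f = +0.150·(-19.6) = -2.9400
  Pd branch = 1.77·Pd^0.52·e^(0.02·RH+f) = 0.3817 μm/a
  Cl⁻ term: 0.102·7.5^0.62·exp(0.033·51+0.04·-9.6) = 1.304
  r_corr = 0.3817 + 1.304 = 1.686 μm/a
ISO 9223 Table 2 (carbon steel): 1.3 < 1.69 ≤ 25 μm/a ⇒ C2

C2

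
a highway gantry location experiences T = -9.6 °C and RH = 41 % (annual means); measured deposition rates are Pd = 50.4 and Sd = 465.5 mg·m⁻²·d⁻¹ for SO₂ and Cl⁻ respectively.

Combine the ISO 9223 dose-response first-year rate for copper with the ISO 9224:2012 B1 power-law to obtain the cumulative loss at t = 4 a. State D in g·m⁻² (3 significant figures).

D(4) = 3.64 g·m⁻²

copper: T≤10 °C ⇒ hinge +0.126·(-9.6−10) = -2.4696
  sulphur-dioxide contribution → 0.01396 μm/a
  chloride contribution → 0.1472 μm/a
  total first-year rate 0.1611 μm/a
Long-term exponent b (ISO 9224 Table 2, B1) = 0.667
  D(4) = 0.1611 × 4^0.667 = 0.1611 × 2.521 = 0.4062 μm
  Mass loss = 0.4062 μm × 8.96 g/cm³ = 3.639 g·m⁻²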